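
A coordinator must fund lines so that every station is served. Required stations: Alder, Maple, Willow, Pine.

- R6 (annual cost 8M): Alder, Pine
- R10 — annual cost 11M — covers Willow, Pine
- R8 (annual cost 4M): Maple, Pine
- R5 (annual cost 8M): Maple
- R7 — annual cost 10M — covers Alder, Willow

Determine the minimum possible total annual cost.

14

This is a weighted set-cover instance.
Choose R8 and R7: together they cover Alder, Maple, Willow, Pine — every station.
Total annual cost: 4 + 10 = 14.
No cover costs less than 14.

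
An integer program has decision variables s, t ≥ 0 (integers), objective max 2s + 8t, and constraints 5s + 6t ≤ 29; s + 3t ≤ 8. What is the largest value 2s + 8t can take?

20

(s,t)=(2,2): 5·2+6·2=22≤29, 1·2+3·2=8≤8, objective 20.
(s,t)=(1,2): 5·1+6·2=17≤29, 1·1+3·2=7≤8, objective 18.
(s,t)=(0,2): 5·0+6·2=12≤29, 1·0+3·2=6≤8, objective 16.
Maximum is 20 at (s,t)=(2,2).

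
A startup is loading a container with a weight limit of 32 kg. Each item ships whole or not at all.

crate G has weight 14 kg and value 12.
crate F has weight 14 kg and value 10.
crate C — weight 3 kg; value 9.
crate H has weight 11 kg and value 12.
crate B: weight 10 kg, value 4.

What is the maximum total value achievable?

33

This is an integer program with binary decision variables.
Take crate G, crate C, and crate H: weight 14 + 3 + 11 = 28 ≤ 32, value 12 + 9 + 12 = 33.
No other feasible combination does better.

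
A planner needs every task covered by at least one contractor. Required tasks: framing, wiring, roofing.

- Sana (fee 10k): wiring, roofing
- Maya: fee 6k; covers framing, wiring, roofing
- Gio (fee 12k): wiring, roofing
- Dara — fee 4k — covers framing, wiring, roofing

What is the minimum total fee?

Dara alone covers framing, wiring, roofing — every task.
Total fee: 4.
No cover costs less than 4.

4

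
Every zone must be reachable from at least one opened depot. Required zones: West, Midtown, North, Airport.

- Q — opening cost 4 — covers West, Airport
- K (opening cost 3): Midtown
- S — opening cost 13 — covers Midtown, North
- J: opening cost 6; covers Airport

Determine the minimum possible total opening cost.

17

This is a weighted set-cover instance.
The greedy cost-per-new-zone heuristic would pick Q, K, and S for 20, but a cheaper cover exists.
Choose Q and S: together they cover West, Midtown, North, Airport — every zone.
Total opening cost: 4 + 13 = 17.
No cover costs less than 17.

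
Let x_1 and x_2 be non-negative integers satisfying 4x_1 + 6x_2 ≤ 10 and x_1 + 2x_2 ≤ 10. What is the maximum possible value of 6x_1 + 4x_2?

12

(x_1,x_2)=(2,0) is feasible, giving 12.
(x_1,x_2)=(1,1) is feasible, giving 10.
(x_1,x_2)=(1,0) is feasible, giving 6.
The best lattice point is (2,0), giving 12.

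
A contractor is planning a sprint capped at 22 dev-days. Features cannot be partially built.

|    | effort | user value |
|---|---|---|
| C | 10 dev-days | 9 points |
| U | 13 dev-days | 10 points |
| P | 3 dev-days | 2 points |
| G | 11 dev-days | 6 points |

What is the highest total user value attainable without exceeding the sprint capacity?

Allowing fractional choices, the relaxed optimum would be about 18.2, but features are indivisible.
C + G: effort 10 + 11 = 21 ≤ 22, user value 9 + 6 = 15.
C + P: effort 10 + 3 = 13 ≤ 22, user value 9 + 2 = 11.
U + P: effort 13 + 3 = 16 ≤ 22, user value 10 + 2 = 12.
Best is C and G with total user value 15.

15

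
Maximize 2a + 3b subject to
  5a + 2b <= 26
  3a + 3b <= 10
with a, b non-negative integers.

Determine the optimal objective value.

9

(a,b)=(0,3) is feasible, giving 9.
(a,b)=(1,2) is feasible, giving 8.
(a,b)=(0,2) is feasible, giving 6.
Maximum is 9 at (a,b)=(0,3).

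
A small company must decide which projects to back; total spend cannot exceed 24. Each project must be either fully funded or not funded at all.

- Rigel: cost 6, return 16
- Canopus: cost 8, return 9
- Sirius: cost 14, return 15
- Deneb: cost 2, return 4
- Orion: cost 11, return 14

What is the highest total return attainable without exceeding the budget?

Treat it as a binary knapsack problem.
Allowing fractional choices, the relaxed optimum would be about 39.6, but projects are indivisible.
Rigel + Sirius + Deneb: cost 6 + 14 + 2 = 22 ≤ 24, return 16 + 15 + 4 = 35.
Rigel + Sirius: cost 6 + 14 = 20 ≤ 24, return 16 + 15 = 31.
Rigel + Deneb + Orion: cost 6 + 2 + 11 = 19 ≤ 24, return 16 + 4 + 14 = 34.
Best is Rigel, Sirius, and Deneb with total return 35.

35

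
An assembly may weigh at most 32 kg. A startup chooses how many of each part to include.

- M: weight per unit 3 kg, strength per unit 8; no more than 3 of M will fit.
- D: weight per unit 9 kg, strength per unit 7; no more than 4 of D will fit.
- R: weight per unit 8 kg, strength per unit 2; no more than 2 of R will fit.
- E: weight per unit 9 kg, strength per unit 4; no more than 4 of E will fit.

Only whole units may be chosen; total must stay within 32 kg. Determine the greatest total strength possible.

M has the best ratio (8/3); taking only M gives at most 3×8 = 24 (stopped by the supply cap of 3).
Mixing does better — 3×M and 2×D: weight 27 ≤ 32, strength 3·8 + 2·7 = 38.

38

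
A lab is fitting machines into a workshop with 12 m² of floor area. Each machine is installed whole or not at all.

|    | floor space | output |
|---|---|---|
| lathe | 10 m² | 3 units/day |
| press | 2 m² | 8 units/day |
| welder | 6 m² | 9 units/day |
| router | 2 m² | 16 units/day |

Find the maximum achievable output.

Take press, welder, and router: floor space 2 + 6 + 2 = 10 ≤ 12, output 8 + 9 + 16 = 33.
No other feasible combination does better.

33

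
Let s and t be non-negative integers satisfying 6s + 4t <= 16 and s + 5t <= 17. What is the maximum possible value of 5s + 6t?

(s,t)=(0,3): 6·0+4·3=12≤16, 1·0+5·3=15≤17, objective 18.
(s,t)=(1,2): 6·1+4·2=14≤16, 1·1+5·2=11≤17, objective 17.
(s,t)=(0,2): 6·0+4·2=8≤16, 1·0+5·2=10≤17, objective 12.
The best lattice point is (0,3), giving 18.

18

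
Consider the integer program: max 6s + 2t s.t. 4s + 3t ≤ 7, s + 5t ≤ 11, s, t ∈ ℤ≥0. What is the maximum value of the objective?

Relaxing integrality, the LP optimum is 10.50 at (s,t) = (1.75, 0), which is not an integer point.
(s,t)=(1,1): 4·1+3·1=7≤7, 1·1+5·1=6≤11, objective 8.
(s,t)=(1,0): 4·1+3·0=4≤7, 1·1+5·0=1≤11, objective 6.
The best lattice point is (1,1), giving 8.

8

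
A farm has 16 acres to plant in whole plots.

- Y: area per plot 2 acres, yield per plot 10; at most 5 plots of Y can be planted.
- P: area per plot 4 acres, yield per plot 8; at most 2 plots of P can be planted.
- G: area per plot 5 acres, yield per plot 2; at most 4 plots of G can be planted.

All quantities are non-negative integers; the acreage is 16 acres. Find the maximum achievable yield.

Y has the best ratio (10/2); taking only Y gives at most 5×10 = 50 (stopped by the supply cap of 5).
Mixing does better — 5×Y and 1×P: area 14 ≤ 16, yield 5·10 + 1·8 = 58.

58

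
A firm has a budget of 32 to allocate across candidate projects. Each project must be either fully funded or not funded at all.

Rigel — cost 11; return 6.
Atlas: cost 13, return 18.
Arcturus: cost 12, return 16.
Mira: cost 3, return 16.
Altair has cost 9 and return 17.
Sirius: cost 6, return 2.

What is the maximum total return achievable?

53

Treat it as a binary knapsack problem.
Atlas + Mira + Altair: cost 13 + 3 + 9 = 25 ≤ 32, return 18 + 16 + 17 = 51.
Atlas + Mira + Altair + Sirius: cost 13 + 3 + 9 + 6 = 31 ≤ 32, return 18 + 16 + 17 + 2 = 53.
Best is Atlas, Mira, Altair, and Sirius with total return 53.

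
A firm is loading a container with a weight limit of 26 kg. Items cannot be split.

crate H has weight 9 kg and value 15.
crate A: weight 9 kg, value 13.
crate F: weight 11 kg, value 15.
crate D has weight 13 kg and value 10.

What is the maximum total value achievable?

Take crate H and crate F: weight 9 + 11 = 20 ≤ 26, value 15 + 15 = 30.
No other feasible combination does better.

30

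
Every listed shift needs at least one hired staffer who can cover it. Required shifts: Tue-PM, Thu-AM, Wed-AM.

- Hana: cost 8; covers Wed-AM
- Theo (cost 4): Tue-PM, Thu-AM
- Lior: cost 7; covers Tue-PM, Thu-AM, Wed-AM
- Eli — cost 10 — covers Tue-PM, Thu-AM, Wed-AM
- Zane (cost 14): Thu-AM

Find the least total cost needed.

7

This is a weighted set-cover instance.
The greedy cost-per-new-shift heuristic would pick Theo and Lior for 11, but a cheaper cover exists.
Lior alone covers Tue-PM, Thu-AM, Wed-AM — every shift.
Total cost: 7.
No cover costs less than 7.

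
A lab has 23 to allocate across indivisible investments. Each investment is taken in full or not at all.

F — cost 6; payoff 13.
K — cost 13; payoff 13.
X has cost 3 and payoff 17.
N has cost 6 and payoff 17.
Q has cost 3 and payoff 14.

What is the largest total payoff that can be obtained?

F + X + N + Q: cost 6 + 3 + 6 + 3 = 18 ≤ 23, payoff 13 + 17 + 17 + 14 = 61.
X + N + Q: cost 3 + 6 + 3 = 12 ≤ 23, payoff 17 + 17 + 14 = 48.
F + X + N: cost 6 + 3 + 6 = 15 ≤ 23, payoff 13 + 17 + 17 = 47.
Best is F, X, N, and Q with total payoff 61.

61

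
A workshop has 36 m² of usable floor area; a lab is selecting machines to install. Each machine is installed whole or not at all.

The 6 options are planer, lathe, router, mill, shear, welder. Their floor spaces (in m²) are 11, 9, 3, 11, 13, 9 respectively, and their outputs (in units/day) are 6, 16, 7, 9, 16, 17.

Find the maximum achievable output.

lathe + router + shear + welder: floor space 9 + 3 + 13 + 9 = 34 ≤ 36, output 16 + 7 + 16 + 17 = 56.
lathe + shear + welder: floor space 9 + 13 + 9 = 31 ≤ 36, output 16 + 16 + 17 = 49.
Best is lathe, router, shear, and welder with total output 56.

56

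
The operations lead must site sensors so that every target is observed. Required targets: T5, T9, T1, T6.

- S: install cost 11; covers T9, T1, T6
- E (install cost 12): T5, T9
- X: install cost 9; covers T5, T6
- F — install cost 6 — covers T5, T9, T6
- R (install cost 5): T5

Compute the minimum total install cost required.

16

The greedy cost-per-new-target heuristic would pick F and S for 17, but a cheaper cover exists.
Choose S and R: together they cover T5, T9, T1, T6 — every target.
Total install cost: 11 + 5 = 16.
No cover costs less than 16.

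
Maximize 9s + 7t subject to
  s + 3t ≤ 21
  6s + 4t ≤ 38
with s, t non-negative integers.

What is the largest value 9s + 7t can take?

62

Relaxing integrality, the LP optimum is 63.29 at (s,t) = (2.14, 6.29), which is not an integer point.
(s,t)=(3,5): 1·3+3·5=18≤21, 6·3+4·5=38≤38, objective 62.
(s,t)=(2,6): 1·2+3·6=20≤21, 6·2+4·6=36≤38, objective 60.
(s,t)=(3,4): 1·3+3·4=15≤21, 6·3+4·4=34≤38, objective 55.
(s,t)=(2,5): 1·2+3·5=17≤21, 6·2+4·5=32≤38, objective 53.
Maximum is 62 at (s,t)=(3,5).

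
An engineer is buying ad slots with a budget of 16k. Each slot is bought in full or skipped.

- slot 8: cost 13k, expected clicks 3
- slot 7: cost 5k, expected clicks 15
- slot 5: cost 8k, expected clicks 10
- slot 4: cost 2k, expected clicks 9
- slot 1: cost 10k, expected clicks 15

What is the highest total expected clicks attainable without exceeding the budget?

34

slot 7 + slot 5: cost 5 + 8 = 13 ≤ 16, expected clicks 15 + 10 = 25.
slot 7 + slot 5 + slot 4: cost 5 + 8 + 2 = 15 ≤ 16, expected clicks 15 + 10 + 9 = 34.
slot 7 + slot 1: cost 5 + 10 = 15 ≤ 16, expected clicks 15 + 15 = 30.
Best is slot 7, slot 5, and slot 4 with total expected clicks 34.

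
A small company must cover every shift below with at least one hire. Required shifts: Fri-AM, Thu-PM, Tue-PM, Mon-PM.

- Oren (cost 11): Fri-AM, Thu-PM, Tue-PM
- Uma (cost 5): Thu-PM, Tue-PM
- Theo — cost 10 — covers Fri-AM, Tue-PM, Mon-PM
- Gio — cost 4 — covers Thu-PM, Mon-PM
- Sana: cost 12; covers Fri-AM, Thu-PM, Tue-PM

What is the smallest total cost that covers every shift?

This is a weighted set-cover instance.
The greedy cost-per-new-shift heuristic would pick Gio, Uma, and Theo for 19, but a cheaper cover exists.
Choose Theo and Gio: together they cover Fri-AM, Thu-PM, Tue-PM, Mon-PM — every shift.
Total cost: 10 + 4 = 14.
No cover costs less than 14.

14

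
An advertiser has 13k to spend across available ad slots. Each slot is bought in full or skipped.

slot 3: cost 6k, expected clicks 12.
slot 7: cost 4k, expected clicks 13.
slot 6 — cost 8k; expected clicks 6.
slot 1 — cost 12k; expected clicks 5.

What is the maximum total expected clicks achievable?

25

Allowing fractional choices, the relaxed optimum would be about 27.2, but ad slots are indivisible.
slot 3 + slot 7: cost 6 + 4 = 10 ≤ 13, expected clicks 12 + 13 = 25.
slot 7 + slot 6: cost 4 + 8 = 12 ≤ 13, expected clicks 13 + 6 = 19.
Best is slot 3 and slot 7 with total expected clicks 25.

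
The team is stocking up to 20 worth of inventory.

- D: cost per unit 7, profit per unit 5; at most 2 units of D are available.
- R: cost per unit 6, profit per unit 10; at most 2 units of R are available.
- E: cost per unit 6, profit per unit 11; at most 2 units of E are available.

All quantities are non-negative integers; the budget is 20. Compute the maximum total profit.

This is a bounded integer knapsack.
Take 1×R and 2×E: cost 18 ≤ 20, profit 1·10 + 2·11 = 32.
E has the best ratio (11/6) and is taken to its limit of 2; remaining capacity is filled optimally with the others.

32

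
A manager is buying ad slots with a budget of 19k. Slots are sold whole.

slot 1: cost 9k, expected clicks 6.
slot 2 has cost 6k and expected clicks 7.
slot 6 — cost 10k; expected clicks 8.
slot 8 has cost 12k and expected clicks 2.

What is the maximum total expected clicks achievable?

Allowing fractional choices, the relaxed optimum would be about 17.0, but ad slots are indivisible.
slot 1 + slot 6: cost 9 + 10 = 19 ≤ 19, expected clicks 6 + 8 = 14.
slot 1 + slot 2: cost 9 + 6 = 15 ≤ 19, expected clicks 6 + 7 = 13.
slot 2 + slot 6: cost 6 + 10 = 16 ≤ 19, expected clicks 7 + 8 = 15.
Best is slot 2 and slot 6 with total expected clicks 15.

15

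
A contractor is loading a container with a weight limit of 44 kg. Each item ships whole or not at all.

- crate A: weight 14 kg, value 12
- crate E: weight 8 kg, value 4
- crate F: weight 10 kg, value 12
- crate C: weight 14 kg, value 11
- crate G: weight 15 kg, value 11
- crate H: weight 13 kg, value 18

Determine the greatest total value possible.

Take crate A, crate F, and crate H: weight 14 + 10 + 13 = 37 ≤ 44, value 12 + 12 + 18 = 42.
No other feasible combination does better.

42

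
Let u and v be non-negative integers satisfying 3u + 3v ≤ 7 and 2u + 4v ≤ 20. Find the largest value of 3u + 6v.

The continuous relaxation peaks at (0, 2.33) with value 14.00; rounding to a feasible lattice point costs some objective.
(u,v)=(0,2): 3·0+3·2=6≤7, 2·0+4·2=8≤20, objective 12.
(u,v)=(1,1): 3·1+3·1=6≤7, 2·1+4·1=6≤20, objective 9.
(u,v)=(0,1): 3·0+3·1=3≤7, 2·0+4·1=4≤20, objective 6.
No feasible integer point exceeds 12.

12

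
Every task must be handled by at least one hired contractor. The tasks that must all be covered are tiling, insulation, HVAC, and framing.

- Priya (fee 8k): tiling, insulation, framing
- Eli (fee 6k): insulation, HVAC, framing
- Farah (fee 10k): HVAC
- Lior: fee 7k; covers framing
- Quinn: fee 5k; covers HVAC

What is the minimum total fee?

Choose Priya and Quinn: together they cover tiling, insulation, HVAC, framing — every task.
Total fee: 8 + 5 = 13.

13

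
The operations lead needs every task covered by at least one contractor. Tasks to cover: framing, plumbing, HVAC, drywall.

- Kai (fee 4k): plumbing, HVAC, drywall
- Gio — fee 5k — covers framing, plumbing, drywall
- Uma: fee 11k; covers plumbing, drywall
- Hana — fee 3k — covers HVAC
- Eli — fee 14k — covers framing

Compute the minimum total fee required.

The greedy cost-per-new-task heuristic would pick Kai and Gio for 9, but a cheaper cover exists.
Choose Gio and Hana: together they cover framing, plumbing, HVAC, drywall — every task.
Total fee: 5 + 3 = 8.
No cover costs less than 8.

8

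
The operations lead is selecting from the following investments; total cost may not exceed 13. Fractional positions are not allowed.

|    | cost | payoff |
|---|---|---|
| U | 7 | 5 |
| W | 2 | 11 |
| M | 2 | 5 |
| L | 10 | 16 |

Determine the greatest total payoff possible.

This is an integer program with binary decision variables.
Take W and L: cost 2 + 10 = 12 ≤ 13, payoff 11 + 16 = 27.
No other feasible combination does better.

27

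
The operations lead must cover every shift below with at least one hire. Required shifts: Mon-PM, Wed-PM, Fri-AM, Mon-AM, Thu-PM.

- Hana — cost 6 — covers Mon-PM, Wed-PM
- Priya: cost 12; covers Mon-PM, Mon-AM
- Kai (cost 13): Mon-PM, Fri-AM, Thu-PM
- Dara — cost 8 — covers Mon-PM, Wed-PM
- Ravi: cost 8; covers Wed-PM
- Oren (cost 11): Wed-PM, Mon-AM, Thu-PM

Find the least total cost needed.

24

This is a weighted set-cover instance.
The greedy cost-per-new-shift heuristic would pick Hana, Oren, and Kai for 30, but a cheaper cover exists.
Choose Kai and Oren: together they cover Mon-PM, Wed-PM, Fri-AM, Mon-AM, Thu-PM — every shift.
Total cost: 13 + 11 = 24.
No cover costs less than 24.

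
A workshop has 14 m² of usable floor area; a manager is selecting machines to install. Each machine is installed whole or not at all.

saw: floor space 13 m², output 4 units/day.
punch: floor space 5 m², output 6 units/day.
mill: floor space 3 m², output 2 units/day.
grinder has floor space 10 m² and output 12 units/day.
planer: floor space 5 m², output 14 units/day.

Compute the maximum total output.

Allowing fractional choices, the relaxed optimum would be about 24.8, but machines are indivisible.
punch + planer: floor space 5 + 5 = 10 ≤ 14, output 6 + 14 = 20.
punch + mill + planer: floor space 5 + 3 + 5 = 13 ≤ 14, output 6 + 2 + 14 = 22.
Best is punch, mill, and planer with total output 22.

22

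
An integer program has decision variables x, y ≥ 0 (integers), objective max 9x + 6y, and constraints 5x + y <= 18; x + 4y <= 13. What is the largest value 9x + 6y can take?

Relaxing integrality, the LP optimum is 42.79 at (x,y) = (3.11, 2.47), which is not an integer point.
(x,y)=(3,2): 5·3+1·2=17≤18, 1·3+4·2=11≤13, objective 39.
(x,y)=(3,1): 5·3+1·1=16≤18, 1·3+4·1=7≤13, objective 33.
(x,y)=(2,2): 5·2+1·2=12≤18, 1·2+4·2=10≤13, objective 30.
The best lattice point is (3,2), giving 39.

39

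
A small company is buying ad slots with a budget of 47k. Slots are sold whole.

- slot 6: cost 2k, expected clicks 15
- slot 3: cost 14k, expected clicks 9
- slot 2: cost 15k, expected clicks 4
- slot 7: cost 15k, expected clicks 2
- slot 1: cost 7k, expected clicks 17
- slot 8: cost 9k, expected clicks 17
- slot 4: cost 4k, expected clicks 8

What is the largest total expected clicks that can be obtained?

66

Allowing fractional choices, the relaxed optimum would be about 68.9, but ad slots are indivisible.
slot 6 + slot 3 + slot 2 + slot 1 + slot 8: cost 2 + 14 + 15 + 7 + 9 = 47 ≤ 47, expected clicks 15 + 9 + 4 + 17 + 17 = 62.
slot 6 + slot 2 + slot 1 + slot 8 + slot 4: cost 2 + 15 + 7 + 9 + 4 = 37 ≤ 47, expected clicks 15 + 4 + 17 + 17 + 8 = 61.
slot 6 + slot 3 + slot 1 + slot 8 + slot 4: cost 2 + 14 + 7 + 9 + 4 = 36 ≤ 47, expected clicks 15 + 9 + 17 + 17 + 8 = 66.
Best is slot 6, slot 3, slot 1, slot 8, and slot 4 with total expected clicks 66.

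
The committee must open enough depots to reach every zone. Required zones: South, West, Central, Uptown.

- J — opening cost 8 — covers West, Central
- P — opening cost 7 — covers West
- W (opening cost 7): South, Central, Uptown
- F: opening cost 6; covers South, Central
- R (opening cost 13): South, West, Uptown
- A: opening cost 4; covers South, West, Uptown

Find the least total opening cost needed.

10

Choose F and A: together they cover South, West, Central, Uptown — every zone.
Total opening cost: 6 + 4 = 10.
No cover costs less than 10.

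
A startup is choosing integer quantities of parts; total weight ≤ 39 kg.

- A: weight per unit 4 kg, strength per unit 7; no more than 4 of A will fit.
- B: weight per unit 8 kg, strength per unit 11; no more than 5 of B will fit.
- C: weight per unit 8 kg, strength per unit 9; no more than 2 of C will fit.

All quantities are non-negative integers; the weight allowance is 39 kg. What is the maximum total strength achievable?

This is a bounded integer knapsack.
A has the best ratio (7/4); taking only A gives at most 4×7 = 28 (stopped by the supply cap of 4).
Mixing does better — 3×A and 3×B: weight 36 ≤ 39, strength 3·7 + 3·11 = 54.

54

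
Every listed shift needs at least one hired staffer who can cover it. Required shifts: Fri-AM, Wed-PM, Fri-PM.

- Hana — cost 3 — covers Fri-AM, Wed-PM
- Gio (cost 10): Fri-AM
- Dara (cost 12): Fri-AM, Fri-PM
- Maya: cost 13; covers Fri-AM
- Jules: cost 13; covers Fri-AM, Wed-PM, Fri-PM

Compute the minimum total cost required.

13

The greedy cost-per-new-shift heuristic would pick Hana and Dara for 15, but a cheaper cover exists.
Jules alone covers Fri-AM, Wed-PM, Fri-PM — every shift.
Total cost: 13.
No cover costs less than 13.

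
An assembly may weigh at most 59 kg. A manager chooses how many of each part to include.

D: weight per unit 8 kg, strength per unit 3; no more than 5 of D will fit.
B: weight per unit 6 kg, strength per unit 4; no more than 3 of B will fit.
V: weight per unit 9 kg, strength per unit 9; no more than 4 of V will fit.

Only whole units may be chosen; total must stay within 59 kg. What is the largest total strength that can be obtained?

48

This is a bounded integer knapsack.
Take 3×B and 4×V: weight 54 ≤ 59, strength 3·4 + 4·9 = 48.
V has the best ratio (9/9) and is taken to its limit of 4; remaining capacity is filled optimally with the others.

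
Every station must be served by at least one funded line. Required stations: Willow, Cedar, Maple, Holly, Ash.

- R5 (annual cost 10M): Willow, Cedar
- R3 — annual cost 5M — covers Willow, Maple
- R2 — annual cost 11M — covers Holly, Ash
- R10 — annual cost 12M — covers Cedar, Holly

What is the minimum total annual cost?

This is an integer covering problem.
Choose R5, R3, and R2: together they cover Willow, Cedar, Maple, Holly, Ash — every station.
Total annual cost: 10 + 5 + 11 = 26.
No cover costs less than 26.

26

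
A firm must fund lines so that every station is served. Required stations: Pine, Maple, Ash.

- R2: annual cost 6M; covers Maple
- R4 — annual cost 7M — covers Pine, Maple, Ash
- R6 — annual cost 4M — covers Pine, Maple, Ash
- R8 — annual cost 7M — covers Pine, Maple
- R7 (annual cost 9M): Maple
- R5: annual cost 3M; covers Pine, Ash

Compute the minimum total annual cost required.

This is a weighted set-cover instance.
R6 alone covers Pine, Maple, Ash — every station.
Total annual cost: 4.

4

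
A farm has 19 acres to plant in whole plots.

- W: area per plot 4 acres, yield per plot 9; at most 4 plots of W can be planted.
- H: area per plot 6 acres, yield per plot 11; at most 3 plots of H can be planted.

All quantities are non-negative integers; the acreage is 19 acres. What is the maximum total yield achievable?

W has the best ratio (9/4); taking only W gives at most 4×9 = 36 (stopped by the area limit).
Mixing does better — 3×W and 1×H: area 18 ≤ 19, yield 3·9 + 1·11 = 38.

38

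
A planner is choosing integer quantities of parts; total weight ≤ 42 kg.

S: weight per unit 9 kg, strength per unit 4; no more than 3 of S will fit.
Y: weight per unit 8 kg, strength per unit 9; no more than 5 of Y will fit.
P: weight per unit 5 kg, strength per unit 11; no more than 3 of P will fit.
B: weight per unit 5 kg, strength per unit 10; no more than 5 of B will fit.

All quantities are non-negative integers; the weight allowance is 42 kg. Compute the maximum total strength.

3×P and 5×B: weight 40 ≤ 42, strength 3·11 + 5·10 = 83.
3×P and 4×B: weight 35 ≤ 42, strength 3·11 + 4·10 = 73.
Best is 83.

83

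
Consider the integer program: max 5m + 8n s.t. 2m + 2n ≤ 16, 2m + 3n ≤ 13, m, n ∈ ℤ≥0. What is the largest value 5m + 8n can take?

34

(m,n)=(2,3): 2·2+2·3=10≤16, 2·2+3·3=13≤13, objective 34.
(m,n)=(0,4): 2·0+2·4=8≤16, 2·0+3·4=12≤13, objective 32.
Maximum is 34 at (m,n)=(2,3).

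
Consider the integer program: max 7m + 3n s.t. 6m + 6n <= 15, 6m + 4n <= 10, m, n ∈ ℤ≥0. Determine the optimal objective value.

Relaxing integrality, the LP optimum is 11.67 at (m,n) = (1.67, 0), which is not an integer point.
(m,n)=(1,1): 6·1+6·1=12≤15, 6·1+4·1=10≤10, objective 10.
(m,n)=(1,0): 6·1+6·0=6≤15, 6·1+4·0=6≤10, objective 7.
(m,n)=(0,2): 6·0+6·2=12≤15, 6·0+4·2=8≤10, objective 6.
(m,n)=(0,1): 6·0+6·1=6≤15, 6·0+4·1=4≤10, objective 3.
The best lattice point is (1,1), giving 10.

10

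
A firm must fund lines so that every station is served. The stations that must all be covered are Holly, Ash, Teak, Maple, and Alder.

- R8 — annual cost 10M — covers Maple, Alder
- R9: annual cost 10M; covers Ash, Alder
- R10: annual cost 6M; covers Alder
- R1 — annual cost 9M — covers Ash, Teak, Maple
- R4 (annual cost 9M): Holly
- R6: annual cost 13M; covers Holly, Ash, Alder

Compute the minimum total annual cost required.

The greedy cost-per-new-station heuristic would pick R1, R10, and R4 for 24, but a cheaper cover exists.
Choose R1 and R6: together they cover Holly, Ash, Teak, Maple, Alder — every station.
Total annual cost: 9 + 13 = 22.
No cover costs less than 22.

22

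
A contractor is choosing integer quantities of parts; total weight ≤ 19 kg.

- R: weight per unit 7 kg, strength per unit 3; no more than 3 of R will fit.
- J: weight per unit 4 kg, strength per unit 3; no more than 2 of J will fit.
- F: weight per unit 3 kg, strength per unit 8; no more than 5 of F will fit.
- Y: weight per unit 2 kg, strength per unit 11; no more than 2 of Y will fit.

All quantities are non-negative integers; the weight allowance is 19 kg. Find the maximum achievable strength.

62

5×F and 2×Y: weight 19 ≤ 19, strength 5·8 + 2·11 = 62.
4×F and 2×Y: weight 16 ≤ 19, strength 4·8 + 2·11 = 54.
Best is 62.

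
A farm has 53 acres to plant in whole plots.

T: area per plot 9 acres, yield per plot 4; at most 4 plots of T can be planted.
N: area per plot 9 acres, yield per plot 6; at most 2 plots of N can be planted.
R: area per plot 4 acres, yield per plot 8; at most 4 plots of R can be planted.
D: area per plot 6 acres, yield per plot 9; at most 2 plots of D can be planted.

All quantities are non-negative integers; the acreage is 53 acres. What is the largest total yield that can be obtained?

Take 2×N, 4×R, and 2×D: area 46 ≤ 53, yield 2·6 + 4·8 + 2·9 = 62.
R has the best ratio (8/4) and is taken to its limit of 4; remaining capacity is filled optimally with the others.

62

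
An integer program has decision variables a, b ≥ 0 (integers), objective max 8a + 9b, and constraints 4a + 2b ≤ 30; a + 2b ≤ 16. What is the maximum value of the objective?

86

The continuous relaxation peaks at (4.67, 5.67) with value 88.33; rounding to a feasible lattice point costs some objective.
(a,b)=(4,6): 4·4+2·6=28≤30, 1·4+2·6=16≤16, objective 86.
(a,b)=(5,5): 4·5+2·5=30≤30, 1·5+2·5=15≤16, objective 85.
(a,b)=(3,6): 4·3+2·6=24≤30, 1·3+2·6=15≤16, objective 78.
(a,b)=(4,5): 4·4+2·5=26≤30, 1·4+2·5=14≤16, objective 77.
No feasible integer point exceeds 86.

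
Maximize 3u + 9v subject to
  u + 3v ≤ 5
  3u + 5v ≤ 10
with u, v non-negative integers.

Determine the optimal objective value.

12

Relaxing integrality, the LP optimum is 15.00 at (u,v) = (0, 1.67), which is not an integer point.
(u,v)=(1,1): 1·1+3·1=4≤5, 3·1+5·1=8≤10, objective 12.
(u,v)=(0,1): 1·0+3·1=3≤5, 3·0+5·1=5≤10, objective 9.
(u,v)=(2,0): 1·2+3·0=2≤5, 3·2+5·0=6≤10, objective 6.
No feasible integer point exceeds 12.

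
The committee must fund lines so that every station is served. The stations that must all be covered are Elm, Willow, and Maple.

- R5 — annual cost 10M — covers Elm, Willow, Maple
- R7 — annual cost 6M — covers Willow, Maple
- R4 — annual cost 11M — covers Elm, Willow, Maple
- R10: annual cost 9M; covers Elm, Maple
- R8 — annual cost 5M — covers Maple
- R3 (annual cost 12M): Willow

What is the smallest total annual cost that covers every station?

10

R5 alone covers Elm, Willow, Maple — every station.
Total annual cost: 10.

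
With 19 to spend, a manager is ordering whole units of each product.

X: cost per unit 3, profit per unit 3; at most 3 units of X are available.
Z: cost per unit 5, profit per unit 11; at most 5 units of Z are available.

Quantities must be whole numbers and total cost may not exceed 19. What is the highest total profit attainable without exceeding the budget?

36

3×Z: cost 15 ≤ 19, profit 3·11 = 33.
1×X and 3×Z: cost 18 ≤ 19, profit 1·3 + 3·11 = 36.
Best is 36.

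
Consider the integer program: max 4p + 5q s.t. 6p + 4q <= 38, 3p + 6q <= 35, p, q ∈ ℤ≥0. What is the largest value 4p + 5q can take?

The continuous relaxation peaks at (3.67, 4) with value 34.67; rounding to a feasible lattice point costs some objective.
(p,q)=(3,4): 6·3+4·4=34≤38, 3·3+6·4=33≤35, objective 32.
(p,q)=(4,3): 6·4+4·3=36≤38, 3·4+6·3=30≤35, objective 31.
(p,q)=(2,4): 6·2+4·4=28≤38, 3·2+6·4=30≤35, objective 28.
(p,q)=(3,3): 6·3+4·3=30≤38, 3·3+6·3=27≤35, objective 27.
No feasible integer point exceeds 32.

32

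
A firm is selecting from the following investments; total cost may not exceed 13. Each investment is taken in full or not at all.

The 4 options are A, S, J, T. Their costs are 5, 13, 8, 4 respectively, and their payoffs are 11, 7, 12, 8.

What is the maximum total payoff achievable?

Allowing fractional choices, the relaxed optimum would be about 25.0, but investments are indivisible.
J + T: cost 8 + 4 = 12 ≤ 13, payoff 12 + 8 = 20.
A + T: cost 5 + 4 = 9 ≤ 13, payoff 11 + 8 = 19.
A + J: cost 5 + 8 = 13 ≤ 13, payoff 11 + 12 = 23.
Best is A and J with total payoff 23.

23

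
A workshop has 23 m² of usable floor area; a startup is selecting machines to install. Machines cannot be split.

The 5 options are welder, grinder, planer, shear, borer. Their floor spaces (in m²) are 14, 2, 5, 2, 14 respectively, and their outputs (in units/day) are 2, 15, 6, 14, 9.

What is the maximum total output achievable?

grinder + planer + shear + borer: floor space 2 + 5 + 2 + 14 = 23 ≤ 23, output 15 + 6 + 14 + 9 = 44.
grinder + shear + borer: floor space 2 + 2 + 14 = 18 ≤ 23, output 15 + 14 + 9 = 38.
Best is grinder, planer, shear, and borer with total output 44.

44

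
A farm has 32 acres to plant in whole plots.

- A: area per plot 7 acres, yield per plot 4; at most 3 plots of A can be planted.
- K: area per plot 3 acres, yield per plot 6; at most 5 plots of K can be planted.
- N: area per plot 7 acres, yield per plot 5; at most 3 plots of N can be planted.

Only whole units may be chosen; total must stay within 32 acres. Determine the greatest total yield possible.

K has the best ratio (6/3); taking only K gives at most 5×6 = 30 (stopped by the supply cap of 5).
Mixing does better — 5×K and 2×N: area 29 ≤ 32, yield 5·6 + 2·5 = 40.

40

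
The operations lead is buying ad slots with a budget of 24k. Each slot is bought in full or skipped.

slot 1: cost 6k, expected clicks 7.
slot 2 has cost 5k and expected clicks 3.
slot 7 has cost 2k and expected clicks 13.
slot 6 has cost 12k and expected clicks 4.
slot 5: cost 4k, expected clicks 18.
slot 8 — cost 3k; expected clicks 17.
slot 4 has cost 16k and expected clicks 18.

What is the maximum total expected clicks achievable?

This is a 0-1 knapsack instance.
Allowing fractional choices, the relaxed optimum would be about 65.1, but ad slots are indivisible.
slot 1 + slot 2 + slot 7 + slot 5 + slot 8: cost 6 + 5 + 2 + 4 + 3 = 20 ≤ 24, expected clicks 7 + 3 + 13 + 18 + 17 = 58.
slot 5 + slot 8 + slot 4: cost 4 + 3 + 16 = 23 ≤ 24, expected clicks 18 + 17 + 18 = 53.
slot 1 + slot 7 + slot 5 + slot 8: cost 6 + 2 + 4 + 3 = 15 ≤ 24, expected clicks 7 + 13 + 18 + 17 = 55.
Best is slot 1, slot 2, slot 7, slot 5, and slot 8 with total expected clicks 58.

58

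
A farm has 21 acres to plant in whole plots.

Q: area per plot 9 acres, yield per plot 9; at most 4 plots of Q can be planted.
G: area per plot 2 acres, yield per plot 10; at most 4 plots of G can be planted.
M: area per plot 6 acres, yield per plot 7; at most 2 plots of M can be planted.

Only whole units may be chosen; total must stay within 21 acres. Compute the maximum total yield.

54

G has the best ratio (10/2); taking only G gives at most 4×10 = 40 (stopped by the supply cap of 4).
Mixing does better — 4×G and 2×M: area 20 ≤ 21, yield 4·10 + 2·7 = 54.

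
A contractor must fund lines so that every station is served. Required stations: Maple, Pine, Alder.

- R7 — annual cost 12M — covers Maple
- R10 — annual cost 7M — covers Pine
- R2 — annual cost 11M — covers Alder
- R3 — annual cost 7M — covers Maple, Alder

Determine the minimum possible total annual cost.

Choose R10 and R3: together they cover Maple, Pine, Alder — every station.
Total annual cost: 7 + 7 = 14.
No cover costs less than 14.

14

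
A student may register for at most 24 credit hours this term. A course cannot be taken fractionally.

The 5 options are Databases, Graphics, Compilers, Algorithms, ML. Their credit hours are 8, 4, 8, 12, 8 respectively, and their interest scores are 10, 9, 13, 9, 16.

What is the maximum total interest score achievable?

39

Allowing fractional choices, the relaxed optimum would be about 43.0, but courses are indivisible.
Databases + Compilers + ML: credit hours 8 + 8 + 8 = 24 ≤ 24, interest score 10 + 13 + 16 = 39.
Graphics + Compilers + ML: credit hours 4 + 8 + 8 = 20 ≤ 24, interest score 9 + 13 + 16 = 38.
Databases + Graphics + ML: credit hours 8 + 4 + 8 = 20 ≤ 24, interest score 10 + 9 + 16 = 35.
Best is Databases, Compilers, and ML with total interest score 39.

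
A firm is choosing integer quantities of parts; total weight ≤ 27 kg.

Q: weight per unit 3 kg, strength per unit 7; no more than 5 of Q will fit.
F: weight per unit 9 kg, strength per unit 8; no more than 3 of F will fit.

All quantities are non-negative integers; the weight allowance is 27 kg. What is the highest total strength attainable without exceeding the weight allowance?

43

Take 5×Q and 1×F: weight 24 ≤ 27, strength 5·7 + 1·8 = 43.
Q has the best ratio (7/3) and is taken to its limit of 5; remaining capacity is filled optimally with the others.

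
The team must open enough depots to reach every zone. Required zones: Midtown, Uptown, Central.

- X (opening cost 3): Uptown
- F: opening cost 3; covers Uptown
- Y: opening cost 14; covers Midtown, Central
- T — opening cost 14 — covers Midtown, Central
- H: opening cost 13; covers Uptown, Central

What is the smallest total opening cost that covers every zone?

17

This is an integer covering problem.
Choose X and Y: together they cover Midtown, Uptown, Central — every zone.
Total opening cost: 3 + 14 = 17.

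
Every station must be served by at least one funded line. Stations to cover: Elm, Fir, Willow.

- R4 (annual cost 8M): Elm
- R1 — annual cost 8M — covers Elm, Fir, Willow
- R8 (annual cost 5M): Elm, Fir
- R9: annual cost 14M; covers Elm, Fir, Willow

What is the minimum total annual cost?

The greedy cost-per-new-station heuristic would pick R8 and R1 for 13, but a cheaper cover exists.
R1 alone covers Elm, Fir, Willow — every station.
Total annual cost: 8.
No cover costs less than 8.

8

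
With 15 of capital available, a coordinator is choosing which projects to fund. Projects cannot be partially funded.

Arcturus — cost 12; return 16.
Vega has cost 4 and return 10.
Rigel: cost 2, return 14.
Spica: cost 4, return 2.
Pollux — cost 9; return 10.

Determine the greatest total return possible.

Allowing fractional choices, the relaxed optimum would be about 36.0, but projects are indivisible.
Arcturus + Rigel: cost 12 + 2 = 14 ≤ 15, return 16 + 14 = 30.
Vega + Rigel + Pollux: cost 4 + 2 + 9 = 15 ≤ 15, return 10 + 14 + 10 = 34.
Best is Vega, Rigel, and Pollux with total return 34.

34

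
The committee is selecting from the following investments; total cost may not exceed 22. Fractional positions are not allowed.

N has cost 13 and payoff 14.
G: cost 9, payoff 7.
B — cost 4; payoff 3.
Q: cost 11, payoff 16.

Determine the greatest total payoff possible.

Allowing fractional choices, the relaxed optimum would be about 27.8, but investments are indivisible.
B + Q: cost 4 + 11 = 15 ≤ 22, payoff 3 + 16 = 19.
G + Q: cost 9 + 11 = 20 ≤ 22, payoff 7 + 16 = 23.
N + G: cost 13 + 9 = 22 ≤ 22, payoff 14 + 7 = 21.
Best is G and Q with total payoff 23.

23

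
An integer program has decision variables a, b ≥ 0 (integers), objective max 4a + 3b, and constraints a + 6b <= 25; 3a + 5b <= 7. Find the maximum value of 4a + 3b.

8

Relaxing integrality, the LP optimum is 9.33 at (a,b) = (2.33, 0), which is not an integer point.
(a,b)=(2,0): 1·2+6·0=2≤25, 3·2+5·0=6≤7, objective 8.
(a,b)=(1,0): 1·1+6·0=1≤25, 3·1+5·0=3≤7, objective 4.
Maximum is 8 at (a,b)=(2,0).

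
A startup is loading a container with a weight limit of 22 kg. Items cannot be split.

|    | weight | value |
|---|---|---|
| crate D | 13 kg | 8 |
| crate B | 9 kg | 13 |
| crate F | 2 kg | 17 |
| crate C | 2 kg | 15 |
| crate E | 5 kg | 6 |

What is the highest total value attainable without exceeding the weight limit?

Take crate B, crate F, crate C, and crate E: weight 9 + 2 + 2 + 5 = 18 ≤ 22, value 13 + 17 + 15 + 6 = 51.
No other feasible combination does better.

51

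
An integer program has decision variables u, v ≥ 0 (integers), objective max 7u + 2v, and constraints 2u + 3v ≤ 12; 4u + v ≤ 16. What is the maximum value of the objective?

The continuous relaxation peaks at (3.6, 1.6) with value 28.40; rounding to a feasible lattice point costs some objective.
(u,v)=(4,0): 2·4+3·0=8≤12, 4·4+1·0=16≤16, objective 28.
(u,v)=(3,2): 2·3+3·2=12≤12, 4·3+1·2=14≤16, objective 25.
(u,v)=(3,1): 2·3+3·1=9≤12, 4·3+1·1=13≤16, objective 23.
(u,v)=(3,0): 2·3+3·0=6≤12, 4·3+1·0=12≤16, objective 21.
No feasible integer point exceeds 28.

28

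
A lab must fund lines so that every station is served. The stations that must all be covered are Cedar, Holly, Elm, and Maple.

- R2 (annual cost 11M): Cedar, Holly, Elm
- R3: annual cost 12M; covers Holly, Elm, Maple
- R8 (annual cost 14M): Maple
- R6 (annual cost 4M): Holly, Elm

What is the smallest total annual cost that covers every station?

23

The greedy cost-per-new-station heuristic would pick R6, R2, and R3 for 27, but a cheaper cover exists.
Choose R2 and R3: together they cover Cedar, Holly, Elm, Maple — every station.
Total annual cost: 11 + 12 = 23.
No cover costs less than 23.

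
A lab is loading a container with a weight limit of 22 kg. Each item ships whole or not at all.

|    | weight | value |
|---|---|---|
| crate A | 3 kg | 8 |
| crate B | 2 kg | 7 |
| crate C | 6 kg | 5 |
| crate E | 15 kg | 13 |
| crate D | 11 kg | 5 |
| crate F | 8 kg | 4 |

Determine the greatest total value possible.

28

Allowing fractional choices, the relaxed optimum would be about 29.7, but items are indivisible.
crate A + crate B + crate C + crate D: weight 3 + 2 + 6 + 11 = 22 ≤ 22, value 8 + 7 + 5 + 5 = 25.
crate A + crate B + crate C + crate F: weight 3 + 2 + 6 + 8 = 19 ≤ 22, value 8 + 7 + 5 + 4 = 24.
crate A + crate B + crate E: weight 3 + 2 + 15 = 20 ≤ 22, value 8 + 7 + 13 = 28.
Best is crate A, crate B, and crate E with total value 28.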